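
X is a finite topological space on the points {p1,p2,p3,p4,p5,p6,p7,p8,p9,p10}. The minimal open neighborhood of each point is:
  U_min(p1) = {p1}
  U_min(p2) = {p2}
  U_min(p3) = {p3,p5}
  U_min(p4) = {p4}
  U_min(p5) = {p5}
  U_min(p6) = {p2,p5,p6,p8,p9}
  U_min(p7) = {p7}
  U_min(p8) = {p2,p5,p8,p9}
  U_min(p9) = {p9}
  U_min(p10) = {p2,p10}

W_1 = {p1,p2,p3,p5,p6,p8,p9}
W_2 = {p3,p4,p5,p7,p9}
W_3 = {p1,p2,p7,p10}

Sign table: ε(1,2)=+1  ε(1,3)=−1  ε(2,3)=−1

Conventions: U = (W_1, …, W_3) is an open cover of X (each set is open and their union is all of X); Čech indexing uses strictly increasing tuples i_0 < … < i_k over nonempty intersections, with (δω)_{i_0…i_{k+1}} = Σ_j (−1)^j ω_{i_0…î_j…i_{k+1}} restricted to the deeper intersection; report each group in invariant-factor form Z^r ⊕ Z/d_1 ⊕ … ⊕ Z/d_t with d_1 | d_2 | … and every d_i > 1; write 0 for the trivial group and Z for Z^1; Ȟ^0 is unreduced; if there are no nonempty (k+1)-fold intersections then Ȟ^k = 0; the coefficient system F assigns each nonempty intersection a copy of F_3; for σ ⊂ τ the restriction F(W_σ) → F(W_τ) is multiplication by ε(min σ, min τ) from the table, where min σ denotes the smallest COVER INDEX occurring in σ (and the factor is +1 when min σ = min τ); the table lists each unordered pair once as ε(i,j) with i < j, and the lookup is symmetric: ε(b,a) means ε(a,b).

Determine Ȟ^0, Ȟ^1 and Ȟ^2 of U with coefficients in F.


Ȟ^0 = Z/3, Ȟ^1 = Z/3 and Ȟ^2 = 0

intersection data:
  W12={p3,p5,p9} W13={p1,p2} W23={p7}
C dims 3,3; δ0: rk_F3 2
Ȟ^0 = (3 − 2) − 0 = 1, so Ȟ^0 ≅ Z/3
Ȟ^1 = (3 − 0) − 2 = 1, so Ȟ^1 ≅ Z/3
Ȟ^2 = (0 − 0) − 0 = 0, so Ȟ^2 ≅ 0


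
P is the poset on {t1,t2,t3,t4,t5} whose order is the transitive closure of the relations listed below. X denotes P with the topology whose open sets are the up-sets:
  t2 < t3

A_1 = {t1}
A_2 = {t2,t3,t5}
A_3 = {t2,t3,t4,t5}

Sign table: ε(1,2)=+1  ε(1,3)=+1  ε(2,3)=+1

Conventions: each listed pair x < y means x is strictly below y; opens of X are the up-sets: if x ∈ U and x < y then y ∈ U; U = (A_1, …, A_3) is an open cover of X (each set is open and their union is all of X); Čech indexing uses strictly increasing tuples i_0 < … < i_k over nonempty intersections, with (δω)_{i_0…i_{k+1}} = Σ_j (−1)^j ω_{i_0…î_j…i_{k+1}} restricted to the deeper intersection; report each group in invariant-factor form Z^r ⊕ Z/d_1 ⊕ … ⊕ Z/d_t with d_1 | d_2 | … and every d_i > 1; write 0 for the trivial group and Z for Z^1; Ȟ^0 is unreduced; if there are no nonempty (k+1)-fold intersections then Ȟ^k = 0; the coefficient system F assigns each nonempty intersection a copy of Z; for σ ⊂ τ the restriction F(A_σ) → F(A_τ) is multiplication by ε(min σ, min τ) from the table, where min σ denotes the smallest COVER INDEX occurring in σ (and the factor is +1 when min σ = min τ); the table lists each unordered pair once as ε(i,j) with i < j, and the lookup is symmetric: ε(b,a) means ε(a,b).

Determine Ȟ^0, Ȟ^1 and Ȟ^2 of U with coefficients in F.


Ȟ^0 = Z^2,  Ȟ^1 = 0,  Ȟ^2 = 0

nonempty intersections:
  A23={t2,t3,t5}
C dims 3,1; δ0: rk 1, SNF 1^1
Ȟ^0: (3−1)−0=2 ⇒ Z^2
Ȟ^1: (1−0)−1=0 ⇒ 0
Ȟ^2: (0−0)−0=0 ⇒ 0


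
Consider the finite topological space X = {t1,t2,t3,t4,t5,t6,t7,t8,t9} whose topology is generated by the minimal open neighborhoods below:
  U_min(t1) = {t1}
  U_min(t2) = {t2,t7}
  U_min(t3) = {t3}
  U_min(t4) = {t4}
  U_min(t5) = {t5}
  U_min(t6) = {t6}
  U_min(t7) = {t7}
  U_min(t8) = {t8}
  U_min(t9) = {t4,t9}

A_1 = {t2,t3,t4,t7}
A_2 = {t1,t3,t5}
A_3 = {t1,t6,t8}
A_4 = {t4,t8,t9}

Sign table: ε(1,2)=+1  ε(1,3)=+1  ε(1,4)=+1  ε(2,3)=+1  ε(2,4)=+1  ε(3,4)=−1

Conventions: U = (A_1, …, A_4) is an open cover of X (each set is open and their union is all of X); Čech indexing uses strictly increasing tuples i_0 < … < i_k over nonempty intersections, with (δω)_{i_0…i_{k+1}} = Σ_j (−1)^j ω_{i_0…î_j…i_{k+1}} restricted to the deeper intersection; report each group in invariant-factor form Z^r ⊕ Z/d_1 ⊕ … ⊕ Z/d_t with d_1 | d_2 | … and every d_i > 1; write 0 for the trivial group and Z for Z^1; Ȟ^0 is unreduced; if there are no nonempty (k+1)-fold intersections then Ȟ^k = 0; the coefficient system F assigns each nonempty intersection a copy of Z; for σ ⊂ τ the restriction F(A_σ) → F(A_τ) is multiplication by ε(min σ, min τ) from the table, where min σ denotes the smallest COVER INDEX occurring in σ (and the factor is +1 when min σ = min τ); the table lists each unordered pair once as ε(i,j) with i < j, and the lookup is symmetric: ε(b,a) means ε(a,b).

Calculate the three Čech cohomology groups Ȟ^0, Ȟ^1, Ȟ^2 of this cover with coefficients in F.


Ȟ^0 = 0; Ȟ^1 = Z/2; Ȟ^2 = 0

nonempty intersections:
  A12={t3} A14={t4} A23={t1} A34={t8}
C dims 4,4; δ0: rk 4, SNF 1^3·2
Ȟ^0: (4−4)−0=0 ⇒ 0
Ȟ^1: (4−0)−4=0 plus torsion [2] ⇒ Z/2
Ȟ^2: (0−0)−0=0 ⇒ 0


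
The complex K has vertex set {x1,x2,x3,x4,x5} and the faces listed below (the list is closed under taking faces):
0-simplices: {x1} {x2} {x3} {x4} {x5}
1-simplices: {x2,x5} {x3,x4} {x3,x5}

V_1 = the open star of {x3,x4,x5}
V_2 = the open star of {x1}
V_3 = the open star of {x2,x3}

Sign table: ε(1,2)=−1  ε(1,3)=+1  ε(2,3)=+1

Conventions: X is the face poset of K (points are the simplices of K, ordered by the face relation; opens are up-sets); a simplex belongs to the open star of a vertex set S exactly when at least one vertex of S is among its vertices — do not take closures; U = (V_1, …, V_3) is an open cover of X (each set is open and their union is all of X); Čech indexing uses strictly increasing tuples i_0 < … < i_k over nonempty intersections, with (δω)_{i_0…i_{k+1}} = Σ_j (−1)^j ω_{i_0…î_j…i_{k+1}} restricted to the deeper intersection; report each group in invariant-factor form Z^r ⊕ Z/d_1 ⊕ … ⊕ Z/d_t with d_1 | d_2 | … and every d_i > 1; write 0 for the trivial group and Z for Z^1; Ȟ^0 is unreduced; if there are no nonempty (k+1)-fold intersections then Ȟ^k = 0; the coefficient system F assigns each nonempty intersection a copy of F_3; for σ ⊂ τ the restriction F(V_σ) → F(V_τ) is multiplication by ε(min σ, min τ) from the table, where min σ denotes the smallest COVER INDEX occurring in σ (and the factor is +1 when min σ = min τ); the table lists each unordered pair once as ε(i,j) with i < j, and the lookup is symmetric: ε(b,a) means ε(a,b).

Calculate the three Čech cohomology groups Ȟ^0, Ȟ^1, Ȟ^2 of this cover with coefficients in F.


cover nerve:
  V1={{x3},{x4},{x5},{x2,x5},{x3,x4},{x3,x5}} V2={{x1}} V3={{x2},{x3},{x2,x5},{x3,x4},{x3,x5}}
  V13={{x3},{x2,x5},{x3,x4},{x3,x5}}
C dims 3,1; δ0: rk_F3 1
Ȟ^0: (3−1)−0=2 ⇒ Z/3 ⊕ Z/3
Ȟ^1: (1−0)−1=0 ⇒ 0
Ȟ^2: (0−0)−0=0 ⇒ 0

Ȟ^0 = Z/3 ⊕ Z/3, Ȟ^1 = 0 and Ȟ^2 = 0


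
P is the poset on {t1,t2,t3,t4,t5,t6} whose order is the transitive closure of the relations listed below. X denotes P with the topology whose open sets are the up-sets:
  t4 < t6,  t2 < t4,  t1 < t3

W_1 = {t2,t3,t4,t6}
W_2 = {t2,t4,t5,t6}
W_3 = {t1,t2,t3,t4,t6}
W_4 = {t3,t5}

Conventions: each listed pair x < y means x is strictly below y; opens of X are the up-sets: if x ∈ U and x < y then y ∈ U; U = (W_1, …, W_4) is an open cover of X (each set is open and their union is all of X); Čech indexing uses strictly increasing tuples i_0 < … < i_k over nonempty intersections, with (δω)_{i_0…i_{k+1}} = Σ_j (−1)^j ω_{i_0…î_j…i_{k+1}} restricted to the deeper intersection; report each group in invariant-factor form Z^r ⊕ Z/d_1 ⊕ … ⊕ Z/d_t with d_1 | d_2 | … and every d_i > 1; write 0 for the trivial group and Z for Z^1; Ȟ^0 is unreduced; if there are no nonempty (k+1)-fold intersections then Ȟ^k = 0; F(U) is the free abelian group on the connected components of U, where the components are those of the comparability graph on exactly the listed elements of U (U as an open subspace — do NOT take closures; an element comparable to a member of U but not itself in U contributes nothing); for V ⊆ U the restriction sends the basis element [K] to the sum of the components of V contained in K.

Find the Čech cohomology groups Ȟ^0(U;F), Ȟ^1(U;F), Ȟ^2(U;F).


nonempty overlaps:
  W12={t2,t4,t6} W13={t2,t3,t4,t6} W14={t3} W23={t2,t4,t6} W24={t5} W34={t3}
  W123={t2,t4,t6} W134={t3}
components per intersection:
  W1: {t2,t4,t6} {t3}
  W2: {t2,t4,t6} {t5}
  W3: {t1,t3} {t2,t4,t6}
  W4: {t3} {t5}
  W12: {t2,t4,t6}
  W13: {t2,t4,t6} {t3}
  W14: {t3}
  W23: {t2,t4,t6}
  W24: {t5}
  W34: {t3}
  W123: {t2,t4,t6}
  W134: {t3}
C dims 8,7,2; δ0: rk 5, SNF 1^5; δ1: rk 2, SNF 1^2
degree 0: 8−5−0 = 3 → Ȟ^0 ≅ Z^3
degree 1: 7−2−5 = 0 → Ȟ^1 ≅ 0
degree 2: 2−0−2 = 0 → Ȟ^2 ≅ 0

Ȟ^0 = Z^3, Ȟ^1 = 0 and Ȟ^2 = 0


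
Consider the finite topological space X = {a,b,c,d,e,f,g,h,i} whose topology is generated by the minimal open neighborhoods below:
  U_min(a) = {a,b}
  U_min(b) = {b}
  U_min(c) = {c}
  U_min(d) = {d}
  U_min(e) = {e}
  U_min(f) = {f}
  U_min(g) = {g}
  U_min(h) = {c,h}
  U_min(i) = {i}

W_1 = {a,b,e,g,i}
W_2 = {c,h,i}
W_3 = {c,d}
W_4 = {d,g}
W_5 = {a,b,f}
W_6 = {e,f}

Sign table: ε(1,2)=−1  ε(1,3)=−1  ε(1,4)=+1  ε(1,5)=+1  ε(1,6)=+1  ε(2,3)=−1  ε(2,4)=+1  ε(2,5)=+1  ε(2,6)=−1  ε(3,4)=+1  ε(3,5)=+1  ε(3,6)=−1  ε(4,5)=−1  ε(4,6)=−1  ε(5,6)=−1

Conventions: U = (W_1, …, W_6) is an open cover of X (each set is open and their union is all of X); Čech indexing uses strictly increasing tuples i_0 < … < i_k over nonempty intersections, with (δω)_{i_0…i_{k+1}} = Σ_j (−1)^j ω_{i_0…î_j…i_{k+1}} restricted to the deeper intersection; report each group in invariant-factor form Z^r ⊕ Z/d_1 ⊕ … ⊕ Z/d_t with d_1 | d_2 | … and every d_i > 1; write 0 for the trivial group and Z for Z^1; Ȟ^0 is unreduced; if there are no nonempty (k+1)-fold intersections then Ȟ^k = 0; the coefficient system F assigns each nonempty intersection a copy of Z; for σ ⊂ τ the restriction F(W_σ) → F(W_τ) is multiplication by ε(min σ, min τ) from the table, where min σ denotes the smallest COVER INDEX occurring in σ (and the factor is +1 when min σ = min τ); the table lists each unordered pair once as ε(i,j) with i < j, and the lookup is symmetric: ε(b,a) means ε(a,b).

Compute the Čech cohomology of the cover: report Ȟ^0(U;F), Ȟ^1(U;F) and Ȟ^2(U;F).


nonempty overlaps:
  W12={i} W14={g} W15={a,b} W16={e} W23={c} W34={d} W56={f}
C dims 6,7; δ0: rk 6, SNF 1^5·2
degree 0: 6−6−0 = 0 → Ȟ^0 ≅ 0
degree 1: 7−0−6 = 1 plus torsion [2] → Ȟ^1 ≅ Z ⊕ Z/2
degree 2: 0−0−0 = 0 → Ȟ^2 ≅ 0

Ȟ^0 ≅ 0, Ȟ^1 ≅ Z ⊕ Z/2, Ȟ^2 ≅ 0


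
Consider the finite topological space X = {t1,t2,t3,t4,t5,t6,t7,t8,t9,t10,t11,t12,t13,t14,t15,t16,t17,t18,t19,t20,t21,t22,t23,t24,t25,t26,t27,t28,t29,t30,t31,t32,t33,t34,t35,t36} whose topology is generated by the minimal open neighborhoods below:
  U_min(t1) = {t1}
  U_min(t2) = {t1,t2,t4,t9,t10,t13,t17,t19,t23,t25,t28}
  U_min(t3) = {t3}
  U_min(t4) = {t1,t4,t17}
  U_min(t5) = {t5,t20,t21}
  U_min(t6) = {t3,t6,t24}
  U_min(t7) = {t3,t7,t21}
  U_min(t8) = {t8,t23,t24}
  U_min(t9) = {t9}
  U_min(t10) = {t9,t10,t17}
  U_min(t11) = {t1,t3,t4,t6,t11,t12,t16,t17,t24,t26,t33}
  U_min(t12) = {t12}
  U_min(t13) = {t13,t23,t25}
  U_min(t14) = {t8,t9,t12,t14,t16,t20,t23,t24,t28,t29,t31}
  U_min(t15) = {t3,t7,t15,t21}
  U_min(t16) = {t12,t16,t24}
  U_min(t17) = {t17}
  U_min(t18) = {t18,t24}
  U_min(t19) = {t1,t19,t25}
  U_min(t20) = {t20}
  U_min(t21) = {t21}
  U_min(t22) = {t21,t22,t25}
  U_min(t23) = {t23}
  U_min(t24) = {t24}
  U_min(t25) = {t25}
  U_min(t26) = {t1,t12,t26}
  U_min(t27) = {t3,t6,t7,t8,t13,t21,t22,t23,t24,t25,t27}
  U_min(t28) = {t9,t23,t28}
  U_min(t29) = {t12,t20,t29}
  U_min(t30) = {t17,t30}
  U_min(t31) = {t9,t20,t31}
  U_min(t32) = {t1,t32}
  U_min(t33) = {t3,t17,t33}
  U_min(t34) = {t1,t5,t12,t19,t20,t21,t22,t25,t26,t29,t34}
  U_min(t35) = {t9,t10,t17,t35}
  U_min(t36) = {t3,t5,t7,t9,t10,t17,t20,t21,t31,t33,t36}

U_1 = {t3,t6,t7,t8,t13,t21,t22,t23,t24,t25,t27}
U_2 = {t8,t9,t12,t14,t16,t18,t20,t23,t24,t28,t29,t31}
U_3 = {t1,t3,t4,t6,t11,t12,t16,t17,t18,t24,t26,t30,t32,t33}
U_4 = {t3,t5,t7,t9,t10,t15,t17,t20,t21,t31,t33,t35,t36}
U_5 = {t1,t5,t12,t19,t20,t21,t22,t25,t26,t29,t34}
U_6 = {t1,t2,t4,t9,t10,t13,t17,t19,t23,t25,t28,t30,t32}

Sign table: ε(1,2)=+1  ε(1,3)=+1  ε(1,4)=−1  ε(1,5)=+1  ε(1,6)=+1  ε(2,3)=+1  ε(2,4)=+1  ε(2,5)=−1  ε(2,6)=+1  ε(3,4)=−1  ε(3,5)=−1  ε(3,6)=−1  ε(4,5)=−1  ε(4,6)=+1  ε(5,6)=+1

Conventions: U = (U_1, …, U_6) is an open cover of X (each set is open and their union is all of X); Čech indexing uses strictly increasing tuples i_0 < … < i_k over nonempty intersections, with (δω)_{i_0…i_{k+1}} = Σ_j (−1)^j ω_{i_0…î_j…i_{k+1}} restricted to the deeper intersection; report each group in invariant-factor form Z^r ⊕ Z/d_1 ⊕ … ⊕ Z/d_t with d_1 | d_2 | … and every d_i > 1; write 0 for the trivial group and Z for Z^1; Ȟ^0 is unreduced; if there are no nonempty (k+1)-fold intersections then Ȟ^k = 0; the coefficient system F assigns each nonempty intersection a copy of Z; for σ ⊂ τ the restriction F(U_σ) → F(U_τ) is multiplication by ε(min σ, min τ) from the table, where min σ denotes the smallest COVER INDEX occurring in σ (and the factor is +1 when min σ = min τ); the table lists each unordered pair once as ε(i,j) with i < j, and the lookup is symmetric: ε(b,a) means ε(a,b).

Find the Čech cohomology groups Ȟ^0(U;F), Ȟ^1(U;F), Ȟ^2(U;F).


Ȟ^0 = 0, Ȟ^1 = Z/2 and Ȟ^2 = Z

intersection data:
  U12={t8,t23,t24} U13={t3,t6,t24} U14={t3,t7,t21} U15={t21,t22,t25} U16={t13,t23,t25} U23={t12,t16,t18,t24} U24={t9,t20,t31} U25={t12,t20,t29} U26={t9,t23,t28} U34={t3,t17,t33} U35={t1,t12,t26} U36={t1,t4,t17,t30,t32} U45={t5,t20,t21} U46={t9,t10,t17} U56={t1,t19,t25}
  U123={t24} U126={t23} U134={t3} U145={t21} U156={t25} U235={t12} U245={t20} U246={t9} U346={t17} U356={t1}
C dims 6,15,10; δ0: rk 6, SNF 1^5·2; δ1: rk 9, SNF 1^9
Ȟ^0 = (6 − 6) − 0 = 0, so Ȟ^0 ≅ 0
Ȟ^1 = (15 − 9) − 6 = 0 plus torsion [2], so Ȟ^1 ≅ Z/2
Ȟ^2 = (10 − 0) − 9 = 1, so Ȟ^2 ≅ Z


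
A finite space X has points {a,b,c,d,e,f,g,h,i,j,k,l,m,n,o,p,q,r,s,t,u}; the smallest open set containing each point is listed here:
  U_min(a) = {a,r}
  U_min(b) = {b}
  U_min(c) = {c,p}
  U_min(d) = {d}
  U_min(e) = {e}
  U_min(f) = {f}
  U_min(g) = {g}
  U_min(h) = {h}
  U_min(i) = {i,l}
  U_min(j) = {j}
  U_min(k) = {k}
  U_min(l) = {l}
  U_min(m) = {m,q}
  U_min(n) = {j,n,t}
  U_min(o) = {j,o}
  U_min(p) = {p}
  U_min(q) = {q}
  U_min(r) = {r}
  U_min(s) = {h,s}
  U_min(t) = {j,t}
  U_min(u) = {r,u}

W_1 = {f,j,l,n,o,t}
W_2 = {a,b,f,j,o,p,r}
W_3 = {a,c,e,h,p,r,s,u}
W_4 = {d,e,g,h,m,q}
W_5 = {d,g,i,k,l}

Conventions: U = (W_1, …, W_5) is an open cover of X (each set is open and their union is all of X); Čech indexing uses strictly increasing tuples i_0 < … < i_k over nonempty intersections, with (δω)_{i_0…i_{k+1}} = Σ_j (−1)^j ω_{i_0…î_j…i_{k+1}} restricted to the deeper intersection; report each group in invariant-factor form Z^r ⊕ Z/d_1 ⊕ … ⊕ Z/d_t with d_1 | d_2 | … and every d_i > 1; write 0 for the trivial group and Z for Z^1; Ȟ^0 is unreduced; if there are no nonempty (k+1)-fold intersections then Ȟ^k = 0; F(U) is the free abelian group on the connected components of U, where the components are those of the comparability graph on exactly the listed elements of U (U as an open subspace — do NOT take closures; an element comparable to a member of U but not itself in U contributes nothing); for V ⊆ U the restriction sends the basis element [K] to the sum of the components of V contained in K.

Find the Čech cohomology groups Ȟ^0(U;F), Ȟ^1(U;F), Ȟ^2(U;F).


Ȟ^0(U;F) ≅ Z^12, Ȟ^1(U;F) ≅ 0 and Ȟ^2(U;F) ≅ 0

nonempty overlaps:
  W12={f,j,o} W15={l} W23={a,p,r} W34={e,h} W45={d,g}
components per intersection:
  W1: {f} {j,n,o,t} {l}
  W2: {a,r} {b} {f} {j,o} {p}
  W3: {a,r,u} {c,p} {e} {h,s}
  W4: {d} {e} {g} {h} {m,q}
  W5: {d} {g} {i,l} {k}
  W12: {f} {j,o}
  W15: {l}
  W23: {a,r} {p}
  W34: {e} {h}
  W45: {d} {g}
C dims 21,9; δ0: rk 9, SNF 1^9
degree 0: 21−9−0 = 12 → Ȟ^0 ≅ Z^12
degree 1: 9−0−9 = 0 → Ȟ^1 ≅ 0
degree 2: 0−0−0 = 0 → Ȟ^2 ≅ 0


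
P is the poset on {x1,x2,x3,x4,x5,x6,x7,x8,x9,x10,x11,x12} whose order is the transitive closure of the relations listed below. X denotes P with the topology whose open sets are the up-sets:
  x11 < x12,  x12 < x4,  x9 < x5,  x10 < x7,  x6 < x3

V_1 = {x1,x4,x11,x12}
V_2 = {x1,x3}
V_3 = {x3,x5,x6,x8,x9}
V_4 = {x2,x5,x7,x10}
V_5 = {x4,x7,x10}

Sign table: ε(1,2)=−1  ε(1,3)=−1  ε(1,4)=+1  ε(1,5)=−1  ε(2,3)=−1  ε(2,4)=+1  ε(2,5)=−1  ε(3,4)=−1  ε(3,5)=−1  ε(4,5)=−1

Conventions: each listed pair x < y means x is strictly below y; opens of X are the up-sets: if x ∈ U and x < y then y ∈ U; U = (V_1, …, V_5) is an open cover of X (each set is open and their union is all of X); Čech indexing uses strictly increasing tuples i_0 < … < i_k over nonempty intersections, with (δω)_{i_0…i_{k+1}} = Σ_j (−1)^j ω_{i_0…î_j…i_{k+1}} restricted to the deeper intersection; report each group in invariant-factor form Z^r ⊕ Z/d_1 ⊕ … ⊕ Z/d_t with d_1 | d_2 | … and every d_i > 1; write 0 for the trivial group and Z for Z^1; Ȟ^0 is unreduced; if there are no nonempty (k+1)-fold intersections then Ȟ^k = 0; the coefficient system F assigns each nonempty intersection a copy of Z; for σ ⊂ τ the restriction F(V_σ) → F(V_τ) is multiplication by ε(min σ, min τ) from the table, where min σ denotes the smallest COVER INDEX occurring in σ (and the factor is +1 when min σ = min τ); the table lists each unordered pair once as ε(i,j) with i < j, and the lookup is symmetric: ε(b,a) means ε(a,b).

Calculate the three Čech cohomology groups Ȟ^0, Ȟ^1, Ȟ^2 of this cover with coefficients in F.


Ȟ^0 = 0; Ȟ^1 = Z/2; Ȟ^2 = 0

nonempty overlaps:
  V12={x1} V15={x4} V23={x3} V34={x5} V45={x7,x10}
C dims 5,5; δ0: rk 5, SNF 1^4·2
degree 0: 5−5−0 = 0 → Ȟ^0 ≅ 0
degree 1: 5−0−5 = 0 plus torsion [2] → Ȟ^1 ≅ Z/2
degree 2: 0−0−0 = 0 → Ȟ^2 ≅ 0


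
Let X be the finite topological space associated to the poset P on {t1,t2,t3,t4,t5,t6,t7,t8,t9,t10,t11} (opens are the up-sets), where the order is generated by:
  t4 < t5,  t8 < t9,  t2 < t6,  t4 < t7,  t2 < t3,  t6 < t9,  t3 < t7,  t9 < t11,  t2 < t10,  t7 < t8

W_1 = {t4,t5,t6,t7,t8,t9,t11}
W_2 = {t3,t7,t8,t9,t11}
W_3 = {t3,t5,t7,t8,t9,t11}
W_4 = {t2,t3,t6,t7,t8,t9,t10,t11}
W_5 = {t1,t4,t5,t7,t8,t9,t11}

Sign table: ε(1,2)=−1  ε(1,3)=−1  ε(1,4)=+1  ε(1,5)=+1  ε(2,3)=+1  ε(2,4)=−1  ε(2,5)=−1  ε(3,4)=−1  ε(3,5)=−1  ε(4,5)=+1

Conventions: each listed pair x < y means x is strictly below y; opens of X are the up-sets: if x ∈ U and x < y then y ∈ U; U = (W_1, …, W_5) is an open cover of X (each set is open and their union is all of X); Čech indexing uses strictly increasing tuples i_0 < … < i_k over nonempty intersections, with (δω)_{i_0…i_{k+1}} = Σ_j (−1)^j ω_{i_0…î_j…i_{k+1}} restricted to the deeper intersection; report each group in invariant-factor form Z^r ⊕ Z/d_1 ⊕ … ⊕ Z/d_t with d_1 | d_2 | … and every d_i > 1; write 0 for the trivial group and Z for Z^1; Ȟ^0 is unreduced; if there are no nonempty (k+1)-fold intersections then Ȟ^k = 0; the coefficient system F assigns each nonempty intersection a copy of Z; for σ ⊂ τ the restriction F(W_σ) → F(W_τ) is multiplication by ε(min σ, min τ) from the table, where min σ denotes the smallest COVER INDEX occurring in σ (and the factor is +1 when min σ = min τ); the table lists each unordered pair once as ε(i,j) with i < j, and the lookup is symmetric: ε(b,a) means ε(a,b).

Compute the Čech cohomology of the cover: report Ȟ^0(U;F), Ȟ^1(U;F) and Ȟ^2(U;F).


nonempty overlaps:
  W12={t7,t8,t9,t11} W13={t5,t7,t8,t9,t11} W14={t6,t7,t8,t9,t11} W15={t4,t5,t7,t8,t9,t11} W23={t3,t7,t8,t9,t11} W24={t3,t7,t8,t9,t11} W25={t7,t8,t9,t11} W34={t3,t7,t8,t9,t11} W35={t5,t7,t8,t9,t11} W45={t7,t8,t9,t11}
  W123={t7,t8,t9,t11} W124={t7,t8,t9,t11} W125={t7,t8,t9,t11} W134={t7,t8,t9,t11} W135={t5,t7,t8,t9,t11} W145={t7,t8,t9,t11} W234={t3,t7,t8,t9,t11} W235={t7,t8,t9,t11} W245={t7,t8,t9,t11} W345={t7,t8,t9,t11}
  W1234={t7,t8,t9,t11} W1235={t7,t8,t9,t11} W1245={t7,t8,t9,t11} W1345={t7,t8,t9,t11} W2345={t7,t8,t9,t11}
  W12345={t7,t8,t9,t11}
C dims 5,10,10,5; δ0: rk 4, SNF 1^4; δ1: rk 6, SNF 1^6; δ2: rk 4, SNF 1^4
degree 0: 5−4−0 = 1 → Ȟ^0 ≅ Z
degree 1: 10−6−4 = 0 → Ȟ^1 ≅ 0
degree 2: 10−4−6 = 0 → Ȟ^2 ≅ 0

Ȟ^0 ≅ Z; Ȟ^1 ≅ 0; Ȟ^2 ≅ 0


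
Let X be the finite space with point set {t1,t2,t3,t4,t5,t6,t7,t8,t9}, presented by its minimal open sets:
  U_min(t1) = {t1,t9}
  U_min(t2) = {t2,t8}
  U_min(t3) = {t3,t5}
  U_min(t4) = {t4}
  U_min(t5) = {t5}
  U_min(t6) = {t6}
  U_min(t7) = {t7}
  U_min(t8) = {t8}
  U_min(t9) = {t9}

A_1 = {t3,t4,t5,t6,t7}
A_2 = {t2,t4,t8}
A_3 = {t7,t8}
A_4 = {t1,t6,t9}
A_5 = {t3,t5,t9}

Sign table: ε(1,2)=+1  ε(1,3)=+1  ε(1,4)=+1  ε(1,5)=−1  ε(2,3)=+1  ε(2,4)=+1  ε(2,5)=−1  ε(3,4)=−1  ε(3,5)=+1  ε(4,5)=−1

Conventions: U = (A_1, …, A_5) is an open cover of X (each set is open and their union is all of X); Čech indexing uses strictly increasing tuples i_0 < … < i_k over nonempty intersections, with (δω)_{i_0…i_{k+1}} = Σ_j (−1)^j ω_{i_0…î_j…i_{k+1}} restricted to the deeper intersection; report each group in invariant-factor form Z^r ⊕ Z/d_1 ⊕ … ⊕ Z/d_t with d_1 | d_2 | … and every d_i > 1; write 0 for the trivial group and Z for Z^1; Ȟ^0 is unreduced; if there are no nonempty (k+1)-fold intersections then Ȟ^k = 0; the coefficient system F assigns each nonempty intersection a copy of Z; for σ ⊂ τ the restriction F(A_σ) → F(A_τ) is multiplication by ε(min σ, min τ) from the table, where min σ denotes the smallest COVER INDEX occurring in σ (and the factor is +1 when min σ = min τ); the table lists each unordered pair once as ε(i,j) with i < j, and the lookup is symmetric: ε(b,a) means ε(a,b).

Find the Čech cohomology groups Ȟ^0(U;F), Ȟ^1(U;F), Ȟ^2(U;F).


Ȟ^0(U;F) ≅ Z; Ȟ^1(U;F) ≅ Z^2; Ȟ^2(U;F) ≅ 0

nerve simplices:
  A12={t4} A13={t7} A14={t6} A15={t3,t5} A23={t8} A45={t9}
C dims 5,6; δ0: rk 4, SNF 1^4
degree 0: 5−4−0 = 1 → Ȟ^0 ≅ Z
degree 1: 6−0−4 = 2 → Ȟ^1 ≅ Z^2
degree 2: 0−0−0 = 0 → Ȟ^2 ≅ 0


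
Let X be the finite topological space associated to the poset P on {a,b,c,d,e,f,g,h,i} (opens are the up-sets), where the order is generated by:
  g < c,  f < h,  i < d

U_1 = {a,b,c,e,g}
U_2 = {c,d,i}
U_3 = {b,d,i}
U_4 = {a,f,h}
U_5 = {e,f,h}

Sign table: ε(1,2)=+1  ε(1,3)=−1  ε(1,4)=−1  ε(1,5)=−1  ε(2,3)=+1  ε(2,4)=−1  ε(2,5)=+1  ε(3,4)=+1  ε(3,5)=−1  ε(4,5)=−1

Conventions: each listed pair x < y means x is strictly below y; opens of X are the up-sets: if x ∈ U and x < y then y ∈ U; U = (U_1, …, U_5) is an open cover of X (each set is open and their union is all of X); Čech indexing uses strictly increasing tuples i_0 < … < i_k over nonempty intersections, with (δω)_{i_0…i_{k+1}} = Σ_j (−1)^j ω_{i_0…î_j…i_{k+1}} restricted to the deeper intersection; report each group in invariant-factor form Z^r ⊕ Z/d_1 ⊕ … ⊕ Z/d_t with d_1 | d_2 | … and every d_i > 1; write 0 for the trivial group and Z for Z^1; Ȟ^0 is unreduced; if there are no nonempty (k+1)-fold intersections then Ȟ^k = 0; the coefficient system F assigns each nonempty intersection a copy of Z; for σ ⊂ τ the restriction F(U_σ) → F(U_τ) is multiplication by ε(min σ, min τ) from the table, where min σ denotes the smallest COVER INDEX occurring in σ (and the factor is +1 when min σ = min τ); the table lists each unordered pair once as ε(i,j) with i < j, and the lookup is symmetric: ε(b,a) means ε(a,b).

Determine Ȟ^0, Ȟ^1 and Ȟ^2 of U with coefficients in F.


intersection data:
  U12={c} U13={b} U14={a} U15={e} U23={d,i} U45={f,h}
C dims 5,6; δ0: rk 5, SNF 1^4·2
Ȟ^0 = (5 − 5) − 0 = 0, so Ȟ^0 ≅ 0
Ȟ^1 = (6 − 0) − 5 = 1 plus torsion [2], so Ȟ^1 ≅ Z ⊕ Z/2
Ȟ^2 = (0 − 0) − 0 = 0, so Ȟ^2 ≅ 0

Ȟ^0 = 0,  Ȟ^1 = Z ⊕ Z/2,  Ȟ^2 = 0


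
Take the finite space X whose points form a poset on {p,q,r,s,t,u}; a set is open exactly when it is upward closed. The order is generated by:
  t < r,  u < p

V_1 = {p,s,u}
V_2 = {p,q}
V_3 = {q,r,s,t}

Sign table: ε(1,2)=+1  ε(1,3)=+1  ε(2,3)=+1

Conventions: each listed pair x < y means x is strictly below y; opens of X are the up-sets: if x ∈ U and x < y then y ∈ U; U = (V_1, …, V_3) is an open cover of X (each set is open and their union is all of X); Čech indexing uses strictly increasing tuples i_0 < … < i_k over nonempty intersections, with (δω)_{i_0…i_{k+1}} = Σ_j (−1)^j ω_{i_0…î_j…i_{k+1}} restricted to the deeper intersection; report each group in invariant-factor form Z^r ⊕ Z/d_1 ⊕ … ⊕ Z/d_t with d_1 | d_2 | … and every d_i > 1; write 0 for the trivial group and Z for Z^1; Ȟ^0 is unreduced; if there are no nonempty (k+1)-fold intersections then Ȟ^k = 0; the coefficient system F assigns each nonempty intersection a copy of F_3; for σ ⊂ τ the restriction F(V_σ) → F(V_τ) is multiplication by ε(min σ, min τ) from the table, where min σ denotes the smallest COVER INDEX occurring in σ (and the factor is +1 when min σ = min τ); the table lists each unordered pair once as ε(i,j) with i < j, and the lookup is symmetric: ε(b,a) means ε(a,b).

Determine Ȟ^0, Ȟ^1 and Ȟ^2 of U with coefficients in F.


Ȟ^0 = Z/3,  Ȟ^1 = Z/3,  Ȟ^2 = 0

nonempty overlaps:
  V12={p} V13={s} V23={q}
C dims 3,3; δ0: rk_F3 2
degree 0: 3−2−0 = 1 → Ȟ^0 ≅ Z/3
degree 1: 3−0−2 = 1 → Ȟ^1 ≅ Z/3
degree 2: 0−0−0 = 0 → Ȟ^2 ≅ 0


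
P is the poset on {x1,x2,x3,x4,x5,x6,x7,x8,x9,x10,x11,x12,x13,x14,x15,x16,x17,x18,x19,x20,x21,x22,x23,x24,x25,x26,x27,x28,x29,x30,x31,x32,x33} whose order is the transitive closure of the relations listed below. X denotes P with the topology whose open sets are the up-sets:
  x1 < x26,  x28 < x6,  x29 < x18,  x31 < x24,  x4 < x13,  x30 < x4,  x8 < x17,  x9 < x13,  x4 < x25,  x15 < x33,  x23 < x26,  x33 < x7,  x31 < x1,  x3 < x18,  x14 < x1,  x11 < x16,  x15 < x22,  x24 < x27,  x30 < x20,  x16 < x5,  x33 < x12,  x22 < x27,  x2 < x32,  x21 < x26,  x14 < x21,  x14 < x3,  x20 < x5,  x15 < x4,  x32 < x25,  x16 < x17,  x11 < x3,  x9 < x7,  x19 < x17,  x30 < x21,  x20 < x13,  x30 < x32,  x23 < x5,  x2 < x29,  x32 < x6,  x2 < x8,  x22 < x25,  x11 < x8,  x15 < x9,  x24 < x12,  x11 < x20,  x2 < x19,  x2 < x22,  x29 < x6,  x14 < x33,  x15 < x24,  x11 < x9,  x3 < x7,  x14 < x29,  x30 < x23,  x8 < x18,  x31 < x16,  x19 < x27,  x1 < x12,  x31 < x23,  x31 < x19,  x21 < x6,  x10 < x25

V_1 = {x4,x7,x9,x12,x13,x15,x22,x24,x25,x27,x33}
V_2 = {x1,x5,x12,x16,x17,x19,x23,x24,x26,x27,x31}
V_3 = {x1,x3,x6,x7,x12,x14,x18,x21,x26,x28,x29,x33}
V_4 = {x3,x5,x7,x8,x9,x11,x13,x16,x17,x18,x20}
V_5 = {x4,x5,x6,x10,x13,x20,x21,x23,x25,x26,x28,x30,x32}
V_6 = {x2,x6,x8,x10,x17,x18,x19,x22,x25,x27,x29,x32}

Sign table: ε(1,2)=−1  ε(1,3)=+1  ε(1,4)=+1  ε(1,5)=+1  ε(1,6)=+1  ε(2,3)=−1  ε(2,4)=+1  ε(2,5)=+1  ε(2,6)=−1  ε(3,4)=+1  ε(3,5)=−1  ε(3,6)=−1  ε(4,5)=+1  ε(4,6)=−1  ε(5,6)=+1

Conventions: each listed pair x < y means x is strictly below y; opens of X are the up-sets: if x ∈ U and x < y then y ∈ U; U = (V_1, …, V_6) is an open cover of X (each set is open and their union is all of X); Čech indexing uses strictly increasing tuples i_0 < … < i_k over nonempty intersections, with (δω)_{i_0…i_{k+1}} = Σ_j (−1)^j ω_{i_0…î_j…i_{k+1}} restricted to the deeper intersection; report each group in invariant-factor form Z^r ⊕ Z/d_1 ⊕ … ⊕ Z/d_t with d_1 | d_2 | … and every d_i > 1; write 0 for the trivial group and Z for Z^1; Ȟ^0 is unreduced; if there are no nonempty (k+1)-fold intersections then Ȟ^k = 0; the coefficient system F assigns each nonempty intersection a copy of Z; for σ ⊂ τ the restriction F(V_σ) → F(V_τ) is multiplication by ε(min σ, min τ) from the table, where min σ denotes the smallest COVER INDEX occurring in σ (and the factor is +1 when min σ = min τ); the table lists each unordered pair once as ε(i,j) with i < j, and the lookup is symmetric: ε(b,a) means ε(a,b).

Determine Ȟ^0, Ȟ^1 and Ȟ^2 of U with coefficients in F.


nonempty overlaps:
  V12={x12,x24,x27} V13={x7,x12,x33} V14={x7,x9,x13} V15={x4,x13,x25} V16={x22,x25,x27} V23={x1,x12,x26} V24={x5,x16,x17} V25={x5,x23,x26} V26={x17,x19,x27} V34={x3,x7,x18} V35={x6,x21,x26,x28} V36={x6,x18,x29} V45={x5,x13,x20} V46={x8,x17,x18} V56={x6,x10,x25,x32}
  V123={x12} V126={x27} V134={x7} V145={x13} V156={x25} V235={x26} V245={x5} V246={x17} V346={x18} V356={x6}
C dims 6,15,10; δ0: rk 6, SNF 1^5·2; δ1: rk 9, SNF 1^9
degree 0: 6−6−0 = 0 → Ȟ^0 ≅ 0
degree 1: 15−9−6 = 0 plus torsion [2] → Ȟ^1 ≅ Z/2
degree 2: 10−0−9 = 1 → Ȟ^2 ≅ Z

Ȟ^0 = 0,  Ȟ^1 = Z/2,  Ȟ^2 = Z


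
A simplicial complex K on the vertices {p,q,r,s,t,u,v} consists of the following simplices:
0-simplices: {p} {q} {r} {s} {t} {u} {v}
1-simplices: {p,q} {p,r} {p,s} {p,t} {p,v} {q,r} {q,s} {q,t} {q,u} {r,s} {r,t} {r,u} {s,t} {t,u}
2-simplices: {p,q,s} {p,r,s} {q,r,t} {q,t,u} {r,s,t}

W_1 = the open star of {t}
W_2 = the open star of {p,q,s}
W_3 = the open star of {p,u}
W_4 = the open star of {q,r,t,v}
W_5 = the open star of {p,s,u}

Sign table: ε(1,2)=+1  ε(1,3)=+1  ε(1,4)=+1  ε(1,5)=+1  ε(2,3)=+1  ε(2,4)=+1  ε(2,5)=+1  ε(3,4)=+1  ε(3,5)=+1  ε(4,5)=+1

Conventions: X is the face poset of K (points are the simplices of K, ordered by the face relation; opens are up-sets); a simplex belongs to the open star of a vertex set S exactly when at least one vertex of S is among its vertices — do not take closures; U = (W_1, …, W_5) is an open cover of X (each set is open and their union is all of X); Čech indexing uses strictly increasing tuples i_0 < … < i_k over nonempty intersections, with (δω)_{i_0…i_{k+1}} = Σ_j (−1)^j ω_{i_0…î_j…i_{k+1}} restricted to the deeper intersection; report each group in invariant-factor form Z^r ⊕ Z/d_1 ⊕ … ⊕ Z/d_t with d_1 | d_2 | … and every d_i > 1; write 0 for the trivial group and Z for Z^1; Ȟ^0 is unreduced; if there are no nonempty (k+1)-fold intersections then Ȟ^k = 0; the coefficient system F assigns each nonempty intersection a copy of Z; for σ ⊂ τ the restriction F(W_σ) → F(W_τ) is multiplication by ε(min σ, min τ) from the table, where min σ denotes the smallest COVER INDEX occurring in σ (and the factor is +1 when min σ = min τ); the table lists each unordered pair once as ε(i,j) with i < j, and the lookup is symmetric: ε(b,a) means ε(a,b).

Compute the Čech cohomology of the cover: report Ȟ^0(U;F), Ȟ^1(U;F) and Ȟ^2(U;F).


Ȟ^0(U;F) ≅ Z; Ȟ^1(U;F) ≅ 0; Ȟ^2(U;F) ≅ 0

nerve of the cover:
  W1={{t},{p,t},{q,t},{r,t},{s,t},{t,u},{q,r,t},{q,t,u},{r,s,t}} W2={{p},{q},{s},{p,q},{p,r},{p,s},{p,t},{p,v},{q,r},{q,s},{q,t},{q,u},{r,s},{s,t},{p,q,s},{p,r,s},{q,r,t},{q,t,u},{r,s,t}} W3={{p},{u},{p,q},{p,r},{p,s},{p,t},{p,v},{q,u},{r,u},{t,u},{p,q,s},{p,r,s},{q,t,u}} W4={{q},{r},{t},{v},{p,q},{p,r},{p,t},{p,v},{q,r},{q,s},{q,t},{q,u},{r,s},{r,t},{r,u},{s,t},{t,u},{p,q,s},{p,r,s},{q,r,t},{q,t,u},{r,s,t}} W5={{p},{s},{u},{p,q},{p,r},{p,s},{p,t},{p,v},{q,s},{q,u},{r,s},{r,u},{s,t},{t,u},{p,q,s},{p,r,s},{q,t,u},{r,s,t}}
  W12={{p,t},{q,t},{s,t},{q,r,t},{q,t,u},{r,s,t}} W13={{p,t},{t,u},{q,t,u}} W14={{t},{p,t},{q,t},{r,t},{s,t},{t,u},{q,r,t},{q,t,u},{r,s,t}} W15={{p,t},{s,t},{t,u},{q,t,u},{r,s,t}} W23={{p},{p,q},{p,r},{p,s},{p,t},{p,v},{q,u},{p,q,s},{p,r,s},{q,t,u}} W24={{q},{p,q},{p,r},{p,t},{p,v},{q,r},{q,s},{q,t},{q,u},{r,s},{s,t},{p,q,s},{p,r,s},{q,r,t},{q,t,u},{r,s,t}} W25={{p},{s},{p,q},{p,r},{p,s},{p,t},{p,v},{q,s},{q,u},{r,s},{s,t},{p,q,s},{p,r,s},{q,t,u},{r,s,t}} W34={{p,q},{p,r},{p,t},{p,v},{q,u},{r,u},{t,u},{p,q,s},{p,r,s},{q,t,u}} W35={{p},{u},{p,q},{p,r},{p,s},{p,t},{p,v},{q,u},{r,u},{t,u},{p,q,s},{p,r,s},{q,t,u}} W45={{p,q},{p,r},{p,t},{p,v},{q,s},{q,u},{r,s},{r,u},{s,t},{t,u},{p,q,s},{p,r,s},{q,t,u},{r,s,t}}
  W123={{p,t},{q,t,u}} W124={{p,t},{q,t},{s,t},{q,r,t},{q,t,u},{r,s,t}} W125={{p,t},{s,t},{q,t,u},{r,s,t}} W134={{p,t},{t,u},{q,t,u}} W135={{p,t},{t,u},{q,t,u}} W145={{p,t},{s,t},{t,u},{q,t,u},{r,s,t}} W234={{p,q},{p,r},{p,t},{p,v},{q,u},{p,q,s},{p,r,s},{q,t,u}} W235={{p},{p,q},{p,r},{p,s},{p,t},{p,v},{q,u},{p,q,s},{p,r,s},{q,t,u}} W245={{p,q},{p,r},{p,t},{p,v},{q,s},{q,u},{r,s},{s,t},{p,q,s},{p,r,s},{q,t,u},{r,s,t}} W345={{p,q},{p,r},{p,t},{p,v},{q,u},{r,u},{t,u},{p,q,s},{p,r,s},{q,t,u}}
  W1234={{p,t},{q,t,u}} W1235={{p,t},{q,t,u}} W1245={{p,t},{s,t},{q,t,u},{r,s,t}} W1345={{p,t},{t,u},{q,t,u}} W2345={{p,q},{p,r},{p,t},{p,v},{q,u},{p,q,s},{p,r,s},{q,t,u}}
  W12345={{p,t},{q,t,u}}
C dims 5,10,10,5; δ0: rk 4, SNF 1^4; δ1: rk 6, SNF 1^6; δ2: rk 4, SNF 1^4
Ȟ^0 = (5 − 4) − 0 = 1, so Ȟ^0 ≅ Z
Ȟ^1 = (10 − 6) − 4 = 0, so Ȟ^1 ≅ 0
Ȟ^2 = (10 − 4) − 6 = 0, so Ȟ^2 ≅ 0


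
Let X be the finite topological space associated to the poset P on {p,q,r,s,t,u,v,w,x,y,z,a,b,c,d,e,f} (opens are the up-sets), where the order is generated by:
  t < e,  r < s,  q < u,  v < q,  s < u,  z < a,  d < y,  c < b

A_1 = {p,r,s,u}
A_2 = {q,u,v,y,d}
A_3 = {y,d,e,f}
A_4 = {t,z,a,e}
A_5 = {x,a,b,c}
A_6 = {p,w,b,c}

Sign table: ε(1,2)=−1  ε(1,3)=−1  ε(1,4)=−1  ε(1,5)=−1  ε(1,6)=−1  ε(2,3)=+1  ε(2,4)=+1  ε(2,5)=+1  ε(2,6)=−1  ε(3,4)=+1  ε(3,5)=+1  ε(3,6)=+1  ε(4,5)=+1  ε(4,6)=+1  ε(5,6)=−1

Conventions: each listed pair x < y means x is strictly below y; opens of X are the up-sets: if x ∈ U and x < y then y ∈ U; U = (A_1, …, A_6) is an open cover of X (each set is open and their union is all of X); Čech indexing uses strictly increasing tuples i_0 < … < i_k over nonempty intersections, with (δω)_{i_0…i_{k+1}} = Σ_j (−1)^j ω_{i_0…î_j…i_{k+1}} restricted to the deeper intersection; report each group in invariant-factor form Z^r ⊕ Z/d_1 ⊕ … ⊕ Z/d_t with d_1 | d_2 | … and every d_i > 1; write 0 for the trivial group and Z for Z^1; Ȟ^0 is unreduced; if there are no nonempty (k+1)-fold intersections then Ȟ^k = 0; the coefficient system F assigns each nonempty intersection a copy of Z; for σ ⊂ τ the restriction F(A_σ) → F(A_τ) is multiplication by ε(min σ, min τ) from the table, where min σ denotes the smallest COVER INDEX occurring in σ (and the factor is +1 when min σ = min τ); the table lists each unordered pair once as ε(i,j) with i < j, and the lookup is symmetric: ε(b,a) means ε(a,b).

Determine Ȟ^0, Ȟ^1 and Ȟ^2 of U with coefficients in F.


nerve simplices:
  A12={u} A16={p} A23={y,d} A34={e} A45={a} A56={b,c}
C dims 6,6; δ0: rk 6, SNF 1^5·2
degree 0: 6−6−0 = 0 → Ȟ^0 ≅ 0
degree 1: 6−0−6 = 0 plus torsion [2] → Ȟ^1 ≅ Z/2
degree 2: 0−0−0 = 0 → Ȟ^2 ≅ 0

Ȟ^0 = 0, Ȟ^1 = Z/2 and Ȟ^2 = 0


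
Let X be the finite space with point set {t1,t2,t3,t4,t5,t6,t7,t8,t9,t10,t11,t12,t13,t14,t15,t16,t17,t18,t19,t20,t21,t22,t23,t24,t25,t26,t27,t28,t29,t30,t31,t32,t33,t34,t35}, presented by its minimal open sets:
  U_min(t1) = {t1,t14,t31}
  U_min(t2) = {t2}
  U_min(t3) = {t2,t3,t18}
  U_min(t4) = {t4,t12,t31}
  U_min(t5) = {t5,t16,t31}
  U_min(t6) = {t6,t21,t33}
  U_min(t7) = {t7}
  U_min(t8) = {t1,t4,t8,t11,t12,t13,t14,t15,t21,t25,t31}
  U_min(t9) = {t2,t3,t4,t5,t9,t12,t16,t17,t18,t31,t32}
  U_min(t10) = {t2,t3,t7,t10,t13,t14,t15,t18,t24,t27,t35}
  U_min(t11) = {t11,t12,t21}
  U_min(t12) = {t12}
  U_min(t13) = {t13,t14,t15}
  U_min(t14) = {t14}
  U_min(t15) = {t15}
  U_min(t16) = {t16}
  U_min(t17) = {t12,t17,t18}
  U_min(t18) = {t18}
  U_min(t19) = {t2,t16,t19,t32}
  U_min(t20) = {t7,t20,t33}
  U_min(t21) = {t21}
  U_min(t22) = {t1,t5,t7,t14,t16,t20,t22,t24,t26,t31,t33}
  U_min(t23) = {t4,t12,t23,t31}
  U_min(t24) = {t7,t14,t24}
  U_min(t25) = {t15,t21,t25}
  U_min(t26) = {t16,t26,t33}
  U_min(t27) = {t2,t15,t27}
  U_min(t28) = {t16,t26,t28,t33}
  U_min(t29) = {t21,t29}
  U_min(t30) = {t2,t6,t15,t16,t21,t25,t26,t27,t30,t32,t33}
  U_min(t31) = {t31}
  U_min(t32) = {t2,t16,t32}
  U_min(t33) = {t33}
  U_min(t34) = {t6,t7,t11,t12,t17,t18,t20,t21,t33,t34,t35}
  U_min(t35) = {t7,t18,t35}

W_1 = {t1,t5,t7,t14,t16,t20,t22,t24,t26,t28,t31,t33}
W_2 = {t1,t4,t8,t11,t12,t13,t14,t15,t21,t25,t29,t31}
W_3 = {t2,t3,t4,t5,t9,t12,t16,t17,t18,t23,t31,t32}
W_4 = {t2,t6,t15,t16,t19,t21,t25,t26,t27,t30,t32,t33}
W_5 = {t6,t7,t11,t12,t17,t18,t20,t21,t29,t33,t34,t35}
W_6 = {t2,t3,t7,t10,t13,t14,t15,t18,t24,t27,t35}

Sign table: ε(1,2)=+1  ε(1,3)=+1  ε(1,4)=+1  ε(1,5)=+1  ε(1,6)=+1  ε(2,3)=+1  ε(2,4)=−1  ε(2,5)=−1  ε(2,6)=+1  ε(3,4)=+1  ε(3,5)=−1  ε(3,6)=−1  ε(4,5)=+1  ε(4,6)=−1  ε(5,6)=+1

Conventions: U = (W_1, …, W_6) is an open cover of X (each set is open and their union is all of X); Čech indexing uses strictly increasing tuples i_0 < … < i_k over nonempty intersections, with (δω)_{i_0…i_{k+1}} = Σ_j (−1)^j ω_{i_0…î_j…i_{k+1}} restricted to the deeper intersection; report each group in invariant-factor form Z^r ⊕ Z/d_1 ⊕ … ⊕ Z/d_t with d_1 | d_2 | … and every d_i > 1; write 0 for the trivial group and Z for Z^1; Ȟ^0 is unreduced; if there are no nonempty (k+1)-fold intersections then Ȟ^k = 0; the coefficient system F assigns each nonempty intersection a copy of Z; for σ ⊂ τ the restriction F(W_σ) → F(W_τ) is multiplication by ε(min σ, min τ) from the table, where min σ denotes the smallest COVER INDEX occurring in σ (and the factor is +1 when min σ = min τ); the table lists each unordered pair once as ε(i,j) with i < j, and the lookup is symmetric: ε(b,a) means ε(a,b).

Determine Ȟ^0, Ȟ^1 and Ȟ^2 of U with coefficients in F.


nerve of the cover:
  W12={t1,t14,t31} W13={t5,t16,t31} W14={t16,t26,t33} W15={t7,t20,t33} W16={t7,t14,t24} W23={t4,t12,t31} W24={t15,t21,t25} W25={t11,t12,t21,t29} W26={t13,t14,t15} W34={t2,t16,t32} W35={t12,t17,t18} W36={t2,t3,t18} W45={t6,t21,t33} W46={t2,t15,t27} W56={t7,t18,t35}
  W123={t31} W126={t14} W134={t16} W145={t33} W156={t7} W235={t12} W245={t21} W246={t15} W346={t2} W356={t18}
C dims 6,15,10; δ0: rk 6, SNF 1^5·2; δ1: rk 9, SNF 1^9
Ȟ^0 = (6 − 6) − 0 = 0, so Ȟ^0 ≅ 0
Ȟ^1 = (15 − 9) − 6 = 0 plus torsion [2], so Ȟ^1 ≅ Z/2
Ȟ^2 = (10 − 0) − 9 = 1, so Ȟ^2 ≅ Z

Ȟ^0 ≅ 0, Ȟ^1 ≅ Z/2, Ȟ^2 ≅ Z


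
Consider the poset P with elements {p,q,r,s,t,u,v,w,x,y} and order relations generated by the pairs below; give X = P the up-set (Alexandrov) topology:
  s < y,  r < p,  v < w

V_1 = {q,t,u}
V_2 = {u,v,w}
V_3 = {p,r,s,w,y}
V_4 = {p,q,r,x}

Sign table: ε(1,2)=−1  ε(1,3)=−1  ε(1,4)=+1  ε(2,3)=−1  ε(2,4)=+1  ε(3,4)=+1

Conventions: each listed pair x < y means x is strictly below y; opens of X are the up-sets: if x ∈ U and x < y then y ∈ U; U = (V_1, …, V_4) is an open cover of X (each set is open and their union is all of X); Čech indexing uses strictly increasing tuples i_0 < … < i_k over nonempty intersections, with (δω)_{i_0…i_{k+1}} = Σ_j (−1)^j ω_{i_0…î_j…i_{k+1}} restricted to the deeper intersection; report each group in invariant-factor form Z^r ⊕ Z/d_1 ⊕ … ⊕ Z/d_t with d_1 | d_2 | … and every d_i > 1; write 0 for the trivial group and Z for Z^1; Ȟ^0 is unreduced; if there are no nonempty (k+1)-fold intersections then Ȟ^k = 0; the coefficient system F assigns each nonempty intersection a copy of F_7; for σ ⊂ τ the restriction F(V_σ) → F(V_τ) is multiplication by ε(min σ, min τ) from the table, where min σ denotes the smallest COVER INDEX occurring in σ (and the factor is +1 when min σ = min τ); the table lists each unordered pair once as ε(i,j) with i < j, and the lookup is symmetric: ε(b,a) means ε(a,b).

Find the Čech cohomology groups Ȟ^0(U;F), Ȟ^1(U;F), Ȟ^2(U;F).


Ȟ^0 ≅ Z/7; Ȟ^1 ≅ Z/7; Ȟ^2 ≅ 0

cover nerve:
  V12={u} V14={q} V23={w} V34={p,r}
C dims 4,4; δ0: rk_F7 3
Ȟ^0: (4−3)−0=1 ⇒ Z/7
Ȟ^1: (4−0)−3=1 ⇒ Z/7
Ȟ^2: (0−0)−0=0 ⇒ 0
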